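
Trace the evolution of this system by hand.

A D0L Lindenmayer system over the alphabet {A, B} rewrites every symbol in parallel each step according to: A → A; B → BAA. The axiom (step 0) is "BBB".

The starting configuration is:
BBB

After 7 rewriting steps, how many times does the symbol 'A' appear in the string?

42

t=0: BBB
t=1: BAABAABAA
t=2: BAAAABAAAABAAAA
t=3: BAAAAAABAAAAAABAAAAAA
t=4: BAAAAAAAABAAAAAAAABAAAAAAAA
t=5: BAAAAAAAAAABAAAAAAAAAABAAAAAAAAAA
t=6: BAAAAAAAAAAAABAAAAAAAAAAAABAAAAAAAAAAAA
t=7: BAAAAAAAAAAAAAABAAAAAAAAAAAAAABAAAAAAAAAAAAAA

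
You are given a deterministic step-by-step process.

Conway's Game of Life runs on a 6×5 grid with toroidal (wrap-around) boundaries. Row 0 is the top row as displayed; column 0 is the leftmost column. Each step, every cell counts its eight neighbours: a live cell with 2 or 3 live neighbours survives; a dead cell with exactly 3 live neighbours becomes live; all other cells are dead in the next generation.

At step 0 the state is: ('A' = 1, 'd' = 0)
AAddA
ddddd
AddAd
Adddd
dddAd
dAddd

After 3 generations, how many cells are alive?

2

[0] AAddA
ddddd
AddAd
Adddd
dddAd
dAddd
[1] AAddd
dAddd
ddddA
ddddd
ddddd
dAAdA
[2] ddddd
dAddd
ddddd
ddddd
ddddd
dAAdd
[3] dAAdd
ddddd
ddddd
ddddd
ddddd
ddddd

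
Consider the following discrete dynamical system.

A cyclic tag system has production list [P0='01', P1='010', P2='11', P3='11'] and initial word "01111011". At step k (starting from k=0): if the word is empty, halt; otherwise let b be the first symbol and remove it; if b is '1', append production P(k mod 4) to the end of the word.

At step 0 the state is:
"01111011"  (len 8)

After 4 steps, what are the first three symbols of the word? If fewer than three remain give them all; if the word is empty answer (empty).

101

t=0: "01111011"  (len 8)
t=1: "1111011"  (len 7)
t=2: "111011010"  (len 9)
t=3: "1101101011"  (len 10)
t=4: "10110101111"  (len 11)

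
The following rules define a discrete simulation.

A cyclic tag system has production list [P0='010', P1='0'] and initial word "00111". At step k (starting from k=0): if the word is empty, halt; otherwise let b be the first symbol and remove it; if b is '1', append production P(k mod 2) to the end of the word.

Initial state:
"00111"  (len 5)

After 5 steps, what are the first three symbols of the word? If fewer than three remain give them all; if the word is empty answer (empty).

gen 0: "00111"  (len 5)
gen 1: "0111"  (len 4)
gen 2: "111"  (len 3)
gen 3: "11010"  (len 5)
gen 4: "10100"  (len 5)
gen 5: "0100010"  (len 7)

010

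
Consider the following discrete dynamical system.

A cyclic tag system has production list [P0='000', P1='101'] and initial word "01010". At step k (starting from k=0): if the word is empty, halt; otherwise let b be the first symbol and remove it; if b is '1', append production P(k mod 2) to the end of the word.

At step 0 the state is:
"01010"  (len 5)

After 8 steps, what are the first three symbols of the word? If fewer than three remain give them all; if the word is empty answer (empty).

t=0: "01010"  (len 5)
t=1: "1010"  (len 4)
t=2: "010101"  (len 6)
t=3: "10101"  (len 5)
t=4: "0101101"  (len 7)
t=5: "101101"  (len 6)
t=6: "01101101"  (len 8)
t=7: "1101101"  (len 7)
t=8: "101101101"  (len 9)

101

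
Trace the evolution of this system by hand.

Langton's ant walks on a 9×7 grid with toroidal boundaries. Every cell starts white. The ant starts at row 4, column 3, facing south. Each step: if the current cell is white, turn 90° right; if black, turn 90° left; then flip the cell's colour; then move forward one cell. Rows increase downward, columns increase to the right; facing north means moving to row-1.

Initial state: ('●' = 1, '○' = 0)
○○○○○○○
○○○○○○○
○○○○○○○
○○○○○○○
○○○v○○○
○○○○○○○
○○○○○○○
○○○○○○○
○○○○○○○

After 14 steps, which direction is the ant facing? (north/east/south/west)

[0] ○○○○○○○
○○○○○○○
○○○○○○○
○○○○○○○
○○○v○○○
○○○○○○○
○○○○○○○
○○○○○○○
○○○○○○○
[1] ○○○○○○○
○○○○○○○
○○○○○○○
○○○○○○○
○○<●○○○
○○○○○○○
○○○○○○○
○○○○○○○
○○○○○○○
[2] ○○○○○○○
○○○○○○○
○○○○○○○
○○^○○○○
○○●●○○○
○○○○○○○
○○○○○○○
○○○○○○○
○○○○○○○
[3] ○○○○○○○
○○○○○○○
○○○○○○○
○○●>○○○
○○●●○○○
○○○○○○○
○○○○○○○
○○○○○○○
○○○○○○○
[4] ○○○○○○○
○○○○○○○
○○○○○○○
○○●●○○○
○○●v○○○
○○○○○○○
○○○○○○○
○○○○○○○
○○○○○○○
[5] ○○○○○○○
○○○○○○○
○○○○○○○
○○●●○○○
○○●○>○○
○○○○○○○
○○○○○○○
○○○○○○○
○○○○○○○
[6] ○○○○○○○
○○○○○○○
○○○○○○○
○○●●○○○
○○●○●○○
○○○○v○○
○○○○○○○
○○○○○○○
○○○○○○○
[7] ○○○○○○○
○○○○○○○
○○○○○○○
○○●●○○○
○○●○●○○
○○○<●○○
○○○○○○○
○○○○○○○
○○○○○○○
[8] ○○○○○○○
○○○○○○○
○○○○○○○
○○●●○○○
○○●^●○○
○○○●●○○
○○○○○○○
○○○○○○○
○○○○○○○
[9] ○○○○○○○
○○○○○○○
○○○○○○○
○○●●○○○
○○●●>○○
○○○●●○○
○○○○○○○
○○○○○○○
○○○○○○○
[10] ○○○○○○○
○○○○○○○
○○○○○○○
○○●●^○○
○○●●○○○
○○○●●○○
○○○○○○○
○○○○○○○
○○○○○○○
[11] ○○○○○○○
○○○○○○○
○○○○○○○
○○●●●>○
○○●●○○○
○○○●●○○
○○○○○○○
○○○○○○○
○○○○○○○
[12] ○○○○○○○
○○○○○○○
○○○○○○○
○○●●●●○
○○●●○v○
○○○●●○○
○○○○○○○
○○○○○○○
○○○○○○○
[13] ○○○○○○○
○○○○○○○
○○○○○○○
○○●●●●○
○○●●<●○
○○○●●○○
○○○○○○○
○○○○○○○
○○○○○○○
[14] ○○○○○○○
○○○○○○○
○○○○○○○
○○●●^●○
○○●●●●○
○○○●●○○
○○○○○○○
○○○○○○○
○○○○○○○

north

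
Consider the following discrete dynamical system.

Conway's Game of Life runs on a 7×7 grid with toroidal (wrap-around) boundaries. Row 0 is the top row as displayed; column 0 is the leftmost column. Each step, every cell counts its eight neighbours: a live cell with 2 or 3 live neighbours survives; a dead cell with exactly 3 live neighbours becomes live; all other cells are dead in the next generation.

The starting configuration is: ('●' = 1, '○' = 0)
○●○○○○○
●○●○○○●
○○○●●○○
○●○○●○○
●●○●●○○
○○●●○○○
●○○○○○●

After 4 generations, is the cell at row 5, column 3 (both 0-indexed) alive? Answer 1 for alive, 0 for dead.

t=0: ○●○○○○○
●○●○○○●
○○○●●○○
○●○○●○○
●●○●●○○
○○●●○○○
●○○○○○●
t=1: ○●○○○○○
●●●●○○○
●●●●●●○
●●○○○●○
●●○○●○○
○○●●●○●
●●●○○○○
t=2: ○○○●○○○
○○○○○○●
○○○○○●○
○○○○○●○
○○○○●○○
○○○○●●●
●○○○○○○
t=3: ○○○○○○○
○○○○○○○
○○○○○●●
○○○○●●○
○○○○●○●
○○○○●●●
○○○○●●●
t=4: ○○○○○●○
○○○○○○○
○○○○●●●
○○○○●○○
○○○●○○●
●○○●○○○
○○○○●○●

1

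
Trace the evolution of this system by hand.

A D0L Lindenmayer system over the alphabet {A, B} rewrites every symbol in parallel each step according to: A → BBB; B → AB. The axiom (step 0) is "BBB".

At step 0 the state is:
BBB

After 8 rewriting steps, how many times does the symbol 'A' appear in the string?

651

t=0: BBB
t=1: ABABAB
t=2: BBBABBBBABBBBAB
t=3: ABABABBBBABABABABBBBABABABABBBBAB
t=4: BBBABBBBABBBBABABABABBBBABBBBABBBBABBBBABABABABBBBABBBBABBBBABBBBABABABABBBBAB
t=5: ABABABBBBABABABABBBBABABABABBBBABBBBABBBBABBBBABABABABBBBA…BABABBBBABABABABBBBABABABABBBBABBBBABBBBABBBBABABABABBBBAB  (len 177)
t=6: BBBABBBBABBBBABABABABBBBABBBBABBBBABBBBABABABABBBBABBBBABB…BABABBBBABABABABBBBABABABABBBBABBBBABBBBABBBBABABABABBBBAB  (len 411)
t=7: ABABABBBBABABABABBBBABABABABBBBABBBBABBBBABBBBABABABABBBBA…BABABBBBABABABABBBBABABABABBBBABBBBABBBBABBBBABABABABBBBAB  (len 942)
t=8: BBBABBBBABBBBABABABABBBBABBBBABBBBABBBBABABABABBBBABBBBABB…BABABBBBABABABABBBBABABABABBBBABBBBABBBBABBBBABABABABBBBAB  (len 2175)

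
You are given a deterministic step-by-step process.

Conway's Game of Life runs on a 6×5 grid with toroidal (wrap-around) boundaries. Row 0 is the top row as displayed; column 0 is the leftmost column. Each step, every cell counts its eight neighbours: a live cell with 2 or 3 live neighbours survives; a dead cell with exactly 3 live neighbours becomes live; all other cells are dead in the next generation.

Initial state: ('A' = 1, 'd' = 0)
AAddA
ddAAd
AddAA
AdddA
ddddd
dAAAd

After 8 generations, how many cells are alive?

2

gen 0: AAddA
ddAAd
AddAA
AdddA
ddddd
dAAAd
gen 1: AdddA
ddAdd
AAAdd
AddAd
AAAAA
dAAAA
gen 2: AdddA
ddAAA
AdAAA
ddddd
ddddd
ddddd
gen 3: AdddA
ddAdd
AAAdd
dddAA
ddddd
ddddd
gen 4: ddddd
ddAAA
AAAdA
AAAAA
ddddd
ddddd
gen 5: dddAd
ddAdA
ddddd
ddddd
AAAAA
ddddd
gen 6: dddAd
dddAd
ddddd
AAAAA
AAAAA
AAddd
gen 7: ddAdA
ddddd
AAddd
ddddd
ddddd
ddddd
gen 8: ddddd
AAddd
ddddd
ddddd
ddddd
ddddd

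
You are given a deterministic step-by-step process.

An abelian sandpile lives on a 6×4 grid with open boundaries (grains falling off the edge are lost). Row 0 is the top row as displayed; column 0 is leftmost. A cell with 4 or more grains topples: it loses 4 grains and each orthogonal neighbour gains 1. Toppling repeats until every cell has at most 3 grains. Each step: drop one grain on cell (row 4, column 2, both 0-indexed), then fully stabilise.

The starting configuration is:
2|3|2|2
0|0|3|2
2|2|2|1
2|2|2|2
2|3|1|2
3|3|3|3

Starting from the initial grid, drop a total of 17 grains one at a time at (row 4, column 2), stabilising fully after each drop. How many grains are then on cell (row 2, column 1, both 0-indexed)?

3

t=0: 2|3|2|2
0|0|3|2
2|2|2|1
2|2|2|2
2|3|1|2
3|3|3|3
t=1: 2|3|2|2
0|0|3|2
2|2|2|1
2|2|2|2
2|3|2|2
3|3|3|3
t=2: 2|3|2|2
0|0|3|2
2|2|2|1
2|2|2|2
2|3|3|2
3|3|3|3
t=3: 2|3|2|2
0|0|3|2
2|2|2|1
3|3|3|3
0|2|3|0
1|2|2|1
t=4: 2|3|2|2
0|0|3|2
3|3|3|2
0|2|2|0
2|0|2|2
1|3|3|1
t=5: 2|3|2|2
0|0|3|2
3|3|3|2
0|2|2|0
2|0|3|2
1|3|3|1
t=6: 2|3|2|2
0|0|3|2
3|3|3|2
0|2|3|0
2|2|1|3
2|0|1|2
t=7: 2|3|2|2
0|0|3|2
3|3|3|2
0|2|3|0
2|2|2|3
2|0|1|2
t=8: 2|3|2|2
0|0|3|2
3|3|3|2
0|2|3|0
2|2|3|3
2|0|1|2
t=9: 2|3|3|2
1|2|0|3
0|2|2|3
2|1|2|2
3|0|3|0
2|1|2|3
t=10: 2|3|3|2
1|2|0|3
0|2|2|3
2|1|3|2
3|1|0|1
2|1|3|3
t=11: 2|3|3|2
1|2|0|3
0|2|2|3
2|1|3|2
3|1|1|1
2|1|3|3
t=12: 2|3|3|2
1|2|0|3
0|2|2|3
2|1|3|2
3|1|2|1
2|1|3|3
t=13: 2|3|3|2
1|2|0|3
0|2|2|3
2|1|3|2
3|1|3|1
2|1|3|3
t=14: 2|3|3|2
1|2|0|3
0|2|3|3
2|2|0|3
3|2|2|3
2|2|1|0
t=15: 2|3|3|2
1|2|0|3
0|2|3|3
2|2|0|3
3|2|3|3
2|2|1|0
t=16: 2|3|3|3
1|2|2|0
0|3|0|2
2|2|3|1
3|3|1|1
2|2|2|1
t=17: 2|3|3|3
1|2|2|0
0|3|0|2
2|2|3|1
3|3|2|1
2|2|2|1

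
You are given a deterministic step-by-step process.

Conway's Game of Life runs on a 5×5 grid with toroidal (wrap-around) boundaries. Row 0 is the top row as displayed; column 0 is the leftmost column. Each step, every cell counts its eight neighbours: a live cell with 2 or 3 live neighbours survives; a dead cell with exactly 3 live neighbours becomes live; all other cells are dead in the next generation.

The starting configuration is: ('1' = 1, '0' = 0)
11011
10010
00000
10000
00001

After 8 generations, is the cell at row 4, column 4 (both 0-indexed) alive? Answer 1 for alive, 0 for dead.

k=0  11011
10010
00000
10000
00001
k=1  01110
11110
00001
00000
01010
k=2  00000
10000
11111
00000
01010
k=3  00000
10110
11111
00000
00000
k=4  00000
10000
10000
11111
00000
k=5  00000
00000
00110
11111
11111
k=6  11111
00000
10000
00000
00000
k=7  11111
00110
00000
00000
11111
k=8  00000
10000
00000
11111
00000

0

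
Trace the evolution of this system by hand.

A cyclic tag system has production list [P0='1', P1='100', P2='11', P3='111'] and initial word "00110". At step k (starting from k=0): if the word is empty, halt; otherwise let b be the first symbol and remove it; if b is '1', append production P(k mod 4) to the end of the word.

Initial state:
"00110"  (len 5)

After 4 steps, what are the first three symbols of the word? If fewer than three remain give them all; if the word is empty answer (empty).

step 0: "00110"  (len 5)
step 1: "0110"  (len 4)
step 2: "110"  (len 3)
step 3: "1011"  (len 4)
step 4: "011111"  (len 6)

011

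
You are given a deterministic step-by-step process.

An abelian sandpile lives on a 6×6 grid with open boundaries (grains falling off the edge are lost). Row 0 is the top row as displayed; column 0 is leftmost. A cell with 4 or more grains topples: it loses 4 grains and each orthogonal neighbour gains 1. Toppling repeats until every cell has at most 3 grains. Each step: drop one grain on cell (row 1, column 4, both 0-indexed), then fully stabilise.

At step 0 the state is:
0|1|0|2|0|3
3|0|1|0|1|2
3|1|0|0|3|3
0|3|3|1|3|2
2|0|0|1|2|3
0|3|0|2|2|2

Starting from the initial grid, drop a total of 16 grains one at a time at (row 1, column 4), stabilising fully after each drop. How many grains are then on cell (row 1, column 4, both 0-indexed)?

step 0: 0|1|0|2|0|3
3|0|1|0|1|2
3|1|0|0|3|3
0|3|3|1|3|2
2|0|0|1|2|3
0|3|0|2|2|2
step 1: 0|1|0|2|0|3
3|0|1|0|2|2
3|1|0|0|3|3
0|3|3|1|3|2
2|0|0|1|2|3
0|3|0|2|2|2
step 2: 0|1|0|2|0|3
3|0|1|0|3|2
3|1|0|0|3|3
0|3|3|1|3|2
2|0|0|1|2|3
0|3|0|2|2|2
step 3: 0|1|0|2|2|0
3|0|1|1|2|1
3|1|0|1|2|2
0|3|3|2|2|1
2|0|0|2|0|1
0|3|0|2|3|3
step 4: 0|1|0|2|2|0
3|0|1|1|3|1
3|1|0|1|2|2
0|3|3|2|2|1
2|0|0|2|0|1
0|3|0|2|3|3
step 5: 0|1|0|2|3|0
3|0|1|2|0|2
3|1|0|1|3|2
0|3|3|2|2|1
2|0|0|2|0|1
0|3|0|2|3|3
step 6: 0|1|0|2|3|0
3|0|1|2|1|2
3|1|0|1|3|2
0|3|3|2|2|1
2|0|0|2|0|1
0|3|0|2|3|3
step 7: 0|1|0|2|3|0
3|0|1|2|2|2
3|1|0|1|3|2
0|3|3|2|2|1
2|0|0|2|0|1
0|3|0|2|3|3
step 8: 0|1|0|2|3|0
3|0|1|2|3|2
3|1|0|1|3|2
0|3|3|2|2|1
2|0|0|2|0|1
0|3|0|2|3|3
step 9: 0|1|0|3|0|1
3|0|1|3|2|3
3|1|0|2|0|3
0|3|3|2|3|1
2|0|0|2|0|1
0|3|0|2|3|3
step 10: 0|1|0|3|0|1
3|0|1|3|3|3
3|1|0|2|0|3
0|3|3|2|3|1
2|0|0|2|0|1
0|3|0|2|3|3
step 11: 0|1|1|0|2|2
3|0|2|1|2|1
3|1|0|3|2|0
0|3|3|2|3|2
2|0|0|2|0|1
0|3|0|2|3|3
step 12: 0|1|1|0|2|2
3|0|2|1|3|1
3|1|0|3|2|0
0|3|3|2|3|2
2|0|0|2|0|1
0|3|0|2|3|3
step 13: 0|1|1|0|3|2
3|0|2|2|0|2
3|1|0|3|3|0
0|3|3|2|3|2
2|0|0|2|0|1
0|3|0|2|3|3
step 14: 0|1|1|0|3|2
3|0|2|2|1|2
3|1|0|3|3|0
0|3|3|2|3|2
2|0|0|2|0|1
0|3|0|2|3|3
step 15: 0|1|1|0|3|2
3|0|2|2|2|2
3|1|0|3|3|0
0|3|3|2|3|2
2|0|0|2|0|1
0|3|0|2|3|3
step 16: 0|1|1|0|3|2
3|0|2|2|3|2
3|1|0|3|3|0
0|3|3|2|3|2
2|0|0|2|0|1
0|3|0|2|3|3

3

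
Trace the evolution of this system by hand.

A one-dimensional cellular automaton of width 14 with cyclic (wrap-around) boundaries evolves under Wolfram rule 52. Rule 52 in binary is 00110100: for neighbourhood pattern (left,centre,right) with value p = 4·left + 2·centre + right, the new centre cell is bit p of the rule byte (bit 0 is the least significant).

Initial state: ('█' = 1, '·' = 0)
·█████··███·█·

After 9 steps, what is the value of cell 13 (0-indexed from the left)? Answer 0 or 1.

gen 0: ·█████··███·█·
gen 1: ······█····███
gen 2: █·····██······
gen 3: ██······█·····
gen 4: ··█·····██····
gen 5: ··██······█···
gen 6: ····█·····██··
gen 7: ····██······█·
gen 8: ······█·····██
gen 9: █·····██······

0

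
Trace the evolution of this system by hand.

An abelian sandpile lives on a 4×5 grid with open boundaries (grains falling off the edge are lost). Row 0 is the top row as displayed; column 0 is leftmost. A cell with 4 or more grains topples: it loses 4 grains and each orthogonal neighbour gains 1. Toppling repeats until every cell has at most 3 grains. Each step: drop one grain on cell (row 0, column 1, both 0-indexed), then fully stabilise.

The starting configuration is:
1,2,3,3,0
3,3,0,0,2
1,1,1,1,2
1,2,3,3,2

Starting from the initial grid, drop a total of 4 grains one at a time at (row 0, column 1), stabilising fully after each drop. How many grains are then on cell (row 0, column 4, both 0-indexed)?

1

gen 0: 1,2,3,3,0
3,3,0,0,2
1,1,1,1,2
1,2,3,3,2
gen 1: 1,3,3,3,0
3,3,0,0,2
1,1,1,1,2
1,2,3,3,2
gen 2: 3,2,1,0,1
0,1,2,1,2
2,2,1,1,2
1,2,3,3,2
gen 3: 3,3,1,0,1
0,1,2,1,2
2,2,1,1,2
1,2,3,3,2
gen 4: 0,1,2,0,1
1,2,2,1,2
2,2,1,1,2
1,2,3,3,2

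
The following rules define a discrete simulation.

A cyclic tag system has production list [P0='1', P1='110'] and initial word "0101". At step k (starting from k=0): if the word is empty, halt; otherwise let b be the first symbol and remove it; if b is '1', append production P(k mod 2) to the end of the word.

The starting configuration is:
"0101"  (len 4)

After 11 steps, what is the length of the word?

8

t=0: "0101"  (len 4)
t=1: "101"  (len 3)
t=2: "01110"  (len 5)
t=3: "1110"  (len 4)
t=4: "110110"  (len 6)
t=5: "101101"  (len 6)
t=6: "01101110"  (len 8)
t=7: "1101110"  (len 7)
t=8: "101110110"  (len 9)
t=9: "011101101"  (len 9)
t=10: "11101101"  (len 8)
t=11: "11011011"  (len 8)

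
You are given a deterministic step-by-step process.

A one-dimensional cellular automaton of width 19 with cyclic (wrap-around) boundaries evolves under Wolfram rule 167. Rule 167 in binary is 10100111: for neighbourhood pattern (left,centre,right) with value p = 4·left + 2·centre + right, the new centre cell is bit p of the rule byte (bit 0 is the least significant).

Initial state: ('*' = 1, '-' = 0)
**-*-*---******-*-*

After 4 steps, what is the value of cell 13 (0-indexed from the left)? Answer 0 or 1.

0

[0] **-*-*---******-*-*
[1] *-****-**-****-***-
[2] **-**-*--*-**-*-*-*
[3] *-*--**-***--*****-
[4] ***-*--*-*--*-***-*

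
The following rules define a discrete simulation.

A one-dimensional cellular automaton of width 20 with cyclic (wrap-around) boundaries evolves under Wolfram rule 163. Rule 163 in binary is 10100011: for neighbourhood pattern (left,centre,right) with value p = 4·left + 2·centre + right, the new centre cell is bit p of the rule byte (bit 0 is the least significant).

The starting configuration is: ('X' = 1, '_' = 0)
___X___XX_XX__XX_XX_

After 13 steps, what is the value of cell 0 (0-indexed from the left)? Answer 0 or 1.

step 0: ___X___XX_XX__XX_XX_
step 1: XXX__XX__X___X__X___
step 2: _X__X___X__XX__X__XX
step 3: X__X__XX__X___X__X__
step 4: __X__X___X__XX__X__X
step 5: _X__X__XX__X___X__X_
step 6: X__X__X___X__XX__X__
step 7: __X__X__XX__X___X__X
step 8: _X__X__X___X__XX__X_
step 9: X__X__X__XX__X___X__
step 10: __X__X__X___X__XX__X
step 11: _X__X__X__XX__X___X_
step 12: X__X__X__X___X__XX__
step 13: __X__X__X__XX__X___X

0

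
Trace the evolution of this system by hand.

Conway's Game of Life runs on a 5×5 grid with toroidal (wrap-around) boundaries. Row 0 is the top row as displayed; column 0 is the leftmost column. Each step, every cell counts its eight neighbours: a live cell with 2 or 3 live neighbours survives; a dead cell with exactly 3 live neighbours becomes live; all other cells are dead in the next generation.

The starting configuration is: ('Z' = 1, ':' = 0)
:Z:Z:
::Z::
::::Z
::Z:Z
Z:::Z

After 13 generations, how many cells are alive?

0) :Z:Z:
::Z::
::::Z
::Z:Z
Z:::Z
1) ZZZZZ
::ZZ:
:::::
::::Z
ZZZ:Z
2) :::::
Z::::
:::Z:
:Z:ZZ
:::::
3) :::::
:::::
Z:ZZ:
::ZZZ
:::::
4) :::::
:::::
:ZZ::
:ZZ:Z
:::Z:
5) :::::
:::::
ZZZZ:
ZZ:::
::ZZ:
6) :::::
:ZZ::
Z:Z:Z
Z::::
:ZZ::
7) :::::
ZZZZ:
Z:ZZZ
Z:ZZZ
:Z:::
8) Z::::
Z::::
:::::
:::::
ZZZZZ
9) ::ZZ:
:::::
:::::
ZZZZZ
ZZZZZ
10) Z::::
:::::
ZZZZZ
:::::
:::::
11) :::::
::ZZ:
ZZZZZ
ZZZZZ
:::::
12) :::::
Z::::
:::::
:::::
ZZZZZ
13) ::ZZ:
:::::
:::::
ZZZZZ
ZZZZZ

12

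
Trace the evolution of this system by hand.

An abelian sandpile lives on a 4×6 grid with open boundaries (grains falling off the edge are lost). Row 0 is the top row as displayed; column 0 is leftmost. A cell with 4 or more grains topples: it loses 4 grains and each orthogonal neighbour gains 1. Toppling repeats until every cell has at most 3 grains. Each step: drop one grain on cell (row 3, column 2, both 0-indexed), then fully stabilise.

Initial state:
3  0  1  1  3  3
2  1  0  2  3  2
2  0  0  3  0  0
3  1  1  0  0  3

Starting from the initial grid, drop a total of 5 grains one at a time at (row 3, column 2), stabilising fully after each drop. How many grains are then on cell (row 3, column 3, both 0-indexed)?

t=0: 3  0  1  1  3  3
2  1  0  2  3  2
2  0  0  3  0  0
3  1  1  0  0  3
t=1: 3  0  1  1  3  3
2  1  0  2  3  2
2  0  0  3  0  0
3  1  2  0  0  3
t=2: 3  0  1  1  3  3
2  1  0  2  3  2
2  0  0  3  0  0
3  1  3  0  0  3
t=3: 3  0  1  1  3  3
2  1  0  2  3  2
2  0  1  3  0  0
3  2  0  1  0  3
t=4: 3  0  1  1  3  3
2  1  0  2  3  2
2  0  1  3  0  0
3  2  1  1  0  3
t=5: 3  0  1  1  3  3
2  1  0  2  3  2
2  0  1  3  0  0
3  2  2  1  0  3

1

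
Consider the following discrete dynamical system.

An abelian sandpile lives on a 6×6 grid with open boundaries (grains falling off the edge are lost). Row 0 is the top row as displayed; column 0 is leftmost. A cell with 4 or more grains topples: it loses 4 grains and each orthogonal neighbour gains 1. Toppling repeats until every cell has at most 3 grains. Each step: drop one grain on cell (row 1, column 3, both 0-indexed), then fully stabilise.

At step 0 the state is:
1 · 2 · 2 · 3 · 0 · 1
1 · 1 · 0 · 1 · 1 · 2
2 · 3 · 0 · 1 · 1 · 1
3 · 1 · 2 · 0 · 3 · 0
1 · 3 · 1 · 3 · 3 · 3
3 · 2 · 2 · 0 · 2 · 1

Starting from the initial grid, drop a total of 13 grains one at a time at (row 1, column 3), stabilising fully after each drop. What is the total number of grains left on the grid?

0) 1 · 2 · 2 · 3 · 0 · 1
1 · 1 · 0 · 1 · 1 · 2
2 · 3 · 0 · 1 · 1 · 1
3 · 1 · 2 · 0 · 3 · 0
1 · 3 · 1 · 3 · 3 · 3
3 · 2 · 2 · 0 · 2 · 1
1) 1 · 2 · 2 · 3 · 0 · 1
1 · 1 · 0 · 2 · 1 · 2
2 · 3 · 0 · 1 · 1 · 1
3 · 1 · 2 · 0 · 3 · 0
1 · 3 · 1 · 3 · 3 · 3
3 · 2 · 2 · 0 · 2 · 1
2) 1 · 2 · 2 · 3 · 0 · 1
1 · 1 · 0 · 3 · 1 · 2
2 · 3 · 0 · 1 · 1 · 1
3 · 1 · 2 · 0 · 3 · 0
1 · 3 · 1 · 3 · 3 · 3
3 · 2 · 2 · 0 · 2 · 1
3) 1 · 2 · 3 · 0 · 1 · 1
1 · 1 · 1 · 1 · 2 · 2
2 · 3 · 0 · 2 · 1 · 1
3 · 1 · 2 · 0 · 3 · 0
1 · 3 · 1 · 3 · 3 · 3
3 · 2 · 2 · 0 · 2 · 1
4) 1 · 2 · 3 · 0 · 1 · 1
1 · 1 · 1 · 2 · 2 · 2
2 · 3 · 0 · 2 · 1 · 1
3 · 1 · 2 · 0 · 3 · 0
1 · 3 · 1 · 3 · 3 · 3
3 · 2 · 2 · 0 · 2 · 1
5) 1 · 2 · 3 · 0 · 1 · 1
1 · 1 · 1 · 3 · 2 · 2
2 · 3 · 0 · 2 · 1 · 1
3 · 1 · 2 · 0 · 3 · 0
1 · 3 · 1 · 3 · 3 · 3
3 · 2 · 2 · 0 · 2 · 1
6) 1 · 2 · 3 · 1 · 1 · 1
1 · 1 · 2 · 0 · 3 · 2
2 · 3 · 0 · 3 · 1 · 1
3 · 1 · 2 · 0 · 3 · 0
1 · 3 · 1 · 3 · 3 · 3
3 · 2 · 2 · 0 · 2 · 1
7) 1 · 2 · 3 · 1 · 1 · 1
1 · 1 · 2 · 1 · 3 · 2
2 · 3 · 0 · 3 · 1 · 1
3 · 1 · 2 · 0 · 3 · 0
1 · 3 · 1 · 3 · 3 · 3
3 · 2 · 2 · 0 · 2 · 1
8) 1 · 2 · 3 · 1 · 1 · 1
1 · 1 · 2 · 2 · 3 · 2
2 · 3 · 0 · 3 · 1 · 1
3 · 1 · 2 · 0 · 3 · 0
1 · 3 · 1 · 3 · 3 · 3
3 · 2 · 2 · 0 · 2 · 1
9) 1 · 2 · 3 · 1 · 1 · 1
1 · 1 · 2 · 3 · 3 · 2
2 · 3 · 0 · 3 · 1 · 1
3 · 1 · 2 · 0 · 3 · 0
1 · 3 · 1 · 3 · 3 · 3
3 · 2 · 2 · 0 · 2 · 1
10) 1 · 2 · 3 · 2 · 2 · 1
1 · 1 · 3 · 2 · 0 · 3
2 · 3 · 1 · 0 · 3 · 1
3 · 1 · 2 · 1 · 3 · 0
1 · 3 · 1 · 3 · 3 · 3
3 · 2 · 2 · 0 · 2 · 1
11) 1 · 2 · 3 · 2 · 2 · 1
1 · 1 · 3 · 3 · 0 · 3
2 · 3 · 1 · 0 · 3 · 1
3 · 1 · 2 · 1 · 3 · 0
1 · 3 · 1 · 3 · 3 · 3
3 · 2 · 2 · 0 · 2 · 1
12) 1 · 3 · 1 · 0 · 3 · 1
1 · 2 · 1 · 2 · 1 · 3
2 · 3 · 2 · 1 · 3 · 1
3 · 1 · 2 · 1 · 3 · 0
1 · 3 · 1 · 3 · 3 · 3
3 · 2 · 2 · 0 · 2 · 1
13) 1 · 3 · 1 · 0 · 3 · 1
1 · 2 · 1 · 3 · 1 · 3
2 · 3 · 2 · 1 · 3 · 1
3 · 1 · 2 · 1 · 3 · 0
1 · 3 · 1 · 3 · 3 · 3
3 · 2 · 2 · 0 · 2 · 1

66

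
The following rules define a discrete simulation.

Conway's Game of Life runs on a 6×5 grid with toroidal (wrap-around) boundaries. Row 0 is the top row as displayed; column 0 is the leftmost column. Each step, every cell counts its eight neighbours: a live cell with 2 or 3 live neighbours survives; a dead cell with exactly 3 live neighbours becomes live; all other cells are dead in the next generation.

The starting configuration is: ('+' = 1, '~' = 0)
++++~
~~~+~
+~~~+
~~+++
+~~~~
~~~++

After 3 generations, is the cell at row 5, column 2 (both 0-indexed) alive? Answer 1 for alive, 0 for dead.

0

[0] ++++~
~~~+~
+~~~+
~~+++
+~~~~
~~~++
[1] ++~~~
~~~+~
+~+~~
~+~+~
+~+~~
~~~+~
[2] ~~+~+
+~+~+
~++++
+~~++
~++++
+~+~+
[3] ~~+~~
~~~~~
~~~~~
~~~~~
~~~~~
~~~~~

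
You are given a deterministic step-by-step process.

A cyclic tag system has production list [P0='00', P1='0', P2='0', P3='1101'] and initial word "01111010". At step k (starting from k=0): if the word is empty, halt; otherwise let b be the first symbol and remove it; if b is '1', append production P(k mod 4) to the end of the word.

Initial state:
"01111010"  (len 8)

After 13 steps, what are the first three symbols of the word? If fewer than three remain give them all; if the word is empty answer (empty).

100

[0] "01111010"  (len 8)
[1] "1111010"  (len 7)
[2] "1110100"  (len 7)
[3] "1101000"  (len 7)
[4] "1010001101"  (len 10)
[5] "01000110100"  (len 11)
[6] "1000110100"  (len 10)
[7] "0001101000"  (len 10)
[8] "001101000"  (len 9)
[9] "01101000"  (len 8)
[10] "1101000"  (len 7)
[11] "1010000"  (len 7)
[12] "0100001101"  (len 10)
[13] "100001101"  (len 9)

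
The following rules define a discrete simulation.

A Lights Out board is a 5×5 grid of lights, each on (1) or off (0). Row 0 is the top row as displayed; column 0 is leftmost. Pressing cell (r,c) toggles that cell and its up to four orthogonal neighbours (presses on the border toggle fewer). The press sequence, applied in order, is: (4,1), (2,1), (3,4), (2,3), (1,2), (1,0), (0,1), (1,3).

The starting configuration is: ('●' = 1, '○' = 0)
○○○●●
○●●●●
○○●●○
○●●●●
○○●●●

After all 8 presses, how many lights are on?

13

gen 0: ○○○●●
○●●●●
○○●●○
○●●●●
○○●●●
gen 1: ○○○●●
○●●●●
○○●●○
○○●●●
●●○●●
gen 2: ○○○●●
○○●●●
●●○●○
○●●●●
●●○●●
gen 3: ○○○●●
○○●●●
●●○●●
○●●○○
●●○●○
gen 4: ○○○●●
○○●○●
●●●○○
○●●●○
●●○●○
gen 5: ○○●●●
○●○●●
●●○○○
○●●●○
●●○●○
gen 6: ●○●●●
●○○●●
○●○○○
○●●●○
●●○●○
gen 7: ○●○●●
●●○●●
○●○○○
○●●●○
●●○●○
gen 8: ○●○○●
●●●○○
○●○●○
○●●●○
●●○●○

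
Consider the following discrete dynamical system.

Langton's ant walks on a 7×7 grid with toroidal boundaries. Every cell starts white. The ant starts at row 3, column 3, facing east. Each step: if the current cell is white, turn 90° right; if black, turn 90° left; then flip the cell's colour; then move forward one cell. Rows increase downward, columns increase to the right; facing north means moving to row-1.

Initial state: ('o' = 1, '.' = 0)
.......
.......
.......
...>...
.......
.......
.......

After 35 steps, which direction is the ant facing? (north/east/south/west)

gen 0: .......
.......
.......
...>...
.......
.......
.......
gen 1: .......
.......
.......
...o...
...v...
.......
.......
gen 2: .......
.......
.......
...o...
..<o...
.......
.......
gen 3: .......
.......
.......
..^o...
..oo...
.......
.......
gen 4: .......
.......
.......
..o>...
..oo...
.......
.......
gen 5: .......
.......
...^...
..o....
..oo...
.......
.......
gen 6: .......
.......
...o>..
..o....
..oo...
.......
.......
gen 7: .......
.......
...oo..
..o.v..
..oo...
.......
.......
gen 8: .......
.......
...oo..
..o<o..
..oo...
.......
.......
gen 9: .......
.......
...^o..
..ooo..
..oo...
.......
.......
gen 10: .......
.......
..<.o..
..ooo..
..oo...
.......
.......
gen 11: .......
..^....
..o.o..
..ooo..
..oo...
.......
.......
gen 12: .......
..o>...
..o.o..
..ooo..
..oo...
.......
.......
gen 13: .......
..oo...
..ovo..
..ooo..
..oo...
.......
.......
gen 14: .......
..oo...
..<oo..
..ooo..
..oo...
.......
.......
gen 15: .......
..oo...
...oo..
..voo..
..oo...
.......
.......
gen 16: .......
..oo...
...oo..
...>o..
..oo...
.......
.......
gen 17: .......
..oo...
...^o..
....o..
..oo...
.......
.......
gen 18: .......
..oo...
..<.o..
....o..
..oo...
.......
.......
gen 19: .......
..^o...
..o.o..
....o..
..oo...
.......
.......
gen 20: .......
.<.o...
..o.o..
....o..
..oo...
.......
.......
gen 21: .^.....
.o.o...
..o.o..
....o..
..oo...
.......
.......
gen 22: .o>....
.o.o...
..o.o..
....o..
..oo...
.......
.......
gen 23: .oo....
.ovo...
..o.o..
....o..
..oo...
.......
.......
gen 24: .oo....
.<oo...
..o.o..
....o..
..oo...
.......
.......
gen 25: .oo....
..oo...
.vo.o..
....o..
..oo...
.......
.......
gen 26: .oo....
..oo...
<oo.o..
....o..
..oo...
.......
.......
gen 27: .oo....
^.oo...
ooo.o..
....o..
..oo...
.......
.......
gen 28: .oo....
o>oo...
ooo.o..
....o..
..oo...
.......
.......
gen 29: .oo....
oooo...
ovo.o..
....o..
..oo...
.......
.......
gen 30: .oo....
oooo...
o.>.o..
....o..
..oo...
.......
.......
gen 31: .oo....
oo^o...
o...o..
....o..
..oo...
.......
.......
gen 32: .oo....
o<.o...
o...o..
....o..
..oo...
.......
.......
gen 33: .oo....
o..o...
ov..o..
....o..
..oo...
.......
.......
gen 34: .oo....
o..o...
<o..o..
....o..
..oo...
.......
.......
gen 35: .oo....
o..o...
.o..o..
v...o..
..oo...
.......
.......

south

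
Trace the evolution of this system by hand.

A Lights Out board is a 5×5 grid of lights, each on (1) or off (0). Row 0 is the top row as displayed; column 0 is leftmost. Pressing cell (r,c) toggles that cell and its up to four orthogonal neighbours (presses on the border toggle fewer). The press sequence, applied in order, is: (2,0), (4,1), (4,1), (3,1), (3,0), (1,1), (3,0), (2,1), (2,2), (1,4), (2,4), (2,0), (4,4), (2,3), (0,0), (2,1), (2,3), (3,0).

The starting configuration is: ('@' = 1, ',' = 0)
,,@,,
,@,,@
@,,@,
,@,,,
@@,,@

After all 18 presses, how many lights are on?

10

k=0  ,,@,,
,@,,@
@,,@,
,@,,,
@@,,@
k=1  ,,@,,
@@,,@
,@,@,
@@,,,
@@,,@
k=2  ,,@,,
@@,,@
,@,@,
@,,,,
,,@,@
k=3  ,,@,,
@@,,@
,@,@,
@@,,,
@@,,@
k=4  ,,@,,
@@,,@
,,,@,
,,@,,
@,,,@
k=5  ,,@,,
@@,,@
@,,@,
@@@,,
,,,,@
k=6  ,@@,,
,,@,@
@@,@,
@@@,,
,,,,@
k=7  ,@@,,
,,@,@
,@,@,
,,@,,
@,,,@
k=8  ,@@,,
,@@,@
@,@@,
,@@,,
@,,,@
k=9  ,@@,,
,@,,@
@@,,,
,@,,,
@,,,@
k=10  ,@@,@
,@,@,
@@,,@
,@,,,
@,,,@
k=11  ,@@,@
,@,@@
@@,@,
,@,,@
@,,,@
k=12  ,@@,@
@@,@@
,,,@,
@@,,@
@,,,@
k=13  ,@@,@
@@,@@
,,,@,
@@,,,
@,,@,
k=14  ,@@,@
@@,,@
,,@,@
@@,@,
@,,@,
k=15  @,@,@
,@,,@
,,@,@
@@,@,
@,,@,
k=16  @,@,@
,,,,@
@@,,@
@,,@,
@,,@,
k=17  @,@,@
,,,@@
@@@@,
@,,,,
@,,@,
k=18  @,@,@
,,,@@
,@@@,
,@,,,
,,,@,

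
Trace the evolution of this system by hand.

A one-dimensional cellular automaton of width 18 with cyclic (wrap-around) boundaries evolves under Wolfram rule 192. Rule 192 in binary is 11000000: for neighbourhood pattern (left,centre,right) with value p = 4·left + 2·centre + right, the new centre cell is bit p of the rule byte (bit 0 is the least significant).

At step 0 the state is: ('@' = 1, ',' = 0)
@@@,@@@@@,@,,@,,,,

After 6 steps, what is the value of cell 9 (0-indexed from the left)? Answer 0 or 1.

0

t=0: @@@,@@@@@,@,,@,,,,
t=1: ,@@,,@@@@,,,,,,,,,
t=2: ,,@,,,@@@,,,,,,,,,
t=3: ,,,,,,,@@,,,,,,,,,
t=4: ,,,,,,,,@,,,,,,,,,
t=5: ,,,,,,,,,,,,,,,,,,
t=6: ,,,,,,,,,,,,,,,,,,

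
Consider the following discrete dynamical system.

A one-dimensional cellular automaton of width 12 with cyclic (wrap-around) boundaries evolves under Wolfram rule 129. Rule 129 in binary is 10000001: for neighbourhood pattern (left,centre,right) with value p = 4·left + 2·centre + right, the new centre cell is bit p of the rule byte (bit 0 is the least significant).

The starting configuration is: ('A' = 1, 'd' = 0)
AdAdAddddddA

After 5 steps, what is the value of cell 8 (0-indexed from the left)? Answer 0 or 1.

1

0) AdAdAddddddA
1) ddddddAAAAdd
2) AAAAAddAAddA
3) AAAAdddddddd
4) dAAddAAAAAAd
5) ddddddAAAAdd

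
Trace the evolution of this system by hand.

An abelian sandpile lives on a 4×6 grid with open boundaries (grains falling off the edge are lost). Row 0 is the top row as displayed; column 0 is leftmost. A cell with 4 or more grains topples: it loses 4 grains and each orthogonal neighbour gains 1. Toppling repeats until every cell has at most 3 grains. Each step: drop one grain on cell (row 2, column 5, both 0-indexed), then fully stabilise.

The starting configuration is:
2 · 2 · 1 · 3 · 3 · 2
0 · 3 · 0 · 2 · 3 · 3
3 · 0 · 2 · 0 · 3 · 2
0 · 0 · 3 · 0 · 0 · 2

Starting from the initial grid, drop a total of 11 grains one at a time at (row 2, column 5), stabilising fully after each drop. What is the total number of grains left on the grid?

k=0  2 · 2 · 1 · 3 · 3 · 2
0 · 3 · 0 · 2 · 3 · 3
3 · 0 · 2 · 0 · 3 · 2
0 · 0 · 3 · 0 · 0 · 2
k=1  2 · 2 · 1 · 3 · 3 · 2
0 · 3 · 0 · 2 · 3 · 3
3 · 0 · 2 · 0 · 3 · 3
0 · 0 · 3 · 0 · 0 · 2
k=2  2 · 2 · 2 · 1 · 2 · 0
0 · 3 · 1 · 0 · 3 · 2
3 · 0 · 2 · 2 · 1 · 2
0 · 0 · 3 · 0 · 1 · 3
k=3  2 · 2 · 2 · 1 · 2 · 0
0 · 3 · 1 · 0 · 3 · 2
3 · 0 · 2 · 2 · 1 · 3
0 · 0 · 3 · 0 · 1 · 3
k=4  2 · 2 · 2 · 1 · 2 · 0
0 · 3 · 1 · 0 · 3 · 3
3 · 0 · 2 · 2 · 2 · 1
0 · 0 · 3 · 0 · 2 · 0
k=5  2 · 2 · 2 · 1 · 2 · 0
0 · 3 · 1 · 0 · 3 · 3
3 · 0 · 2 · 2 · 2 · 2
0 · 0 · 3 · 0 · 2 · 0
k=6  2 · 2 · 2 · 1 · 2 · 0
0 · 3 · 1 · 0 · 3 · 3
3 · 0 · 2 · 2 · 2 · 3
0 · 0 · 3 · 0 · 2 · 0
k=7  2 · 2 · 2 · 1 · 3 · 1
0 · 3 · 1 · 1 · 1 · 1
3 · 0 · 2 · 3 · 0 · 2
0 · 0 · 3 · 0 · 3 · 1
k=8  2 · 2 · 2 · 1 · 3 · 1
0 · 3 · 1 · 1 · 1 · 1
3 · 0 · 2 · 3 · 0 · 3
0 · 0 · 3 · 0 · 3 · 1
k=9  2 · 2 · 2 · 1 · 3 · 1
0 · 3 · 1 · 1 · 1 · 2
3 · 0 · 2 · 3 · 1 · 0
0 · 0 · 3 · 0 · 3 · 2
k=10  2 · 2 · 2 · 1 · 3 · 1
0 · 3 · 1 · 1 · 1 · 2
3 · 0 · 2 · 3 · 1 · 1
0 · 0 · 3 · 0 · 3 · 2
k=11  2 · 2 · 2 · 1 · 3 · 1
0 · 3 · 1 · 1 · 1 · 2
3 · 0 · 2 · 3 · 1 · 2
0 · 0 · 3 · 0 · 3 · 2

38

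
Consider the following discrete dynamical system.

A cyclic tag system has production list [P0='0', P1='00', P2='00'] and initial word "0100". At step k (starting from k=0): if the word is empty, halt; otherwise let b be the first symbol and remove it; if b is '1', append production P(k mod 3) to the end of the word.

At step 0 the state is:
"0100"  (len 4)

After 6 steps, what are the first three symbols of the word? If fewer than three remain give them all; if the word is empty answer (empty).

(empty)

k=0  "0100"  (len 4)
k=1  "100"  (len 3)
k=2  "0000"  (len 4)
k=3  "000"  (len 3)
k=4  "00"  (len 2)
k=5  "0"  (len 1)
k=6  (halted — word empty)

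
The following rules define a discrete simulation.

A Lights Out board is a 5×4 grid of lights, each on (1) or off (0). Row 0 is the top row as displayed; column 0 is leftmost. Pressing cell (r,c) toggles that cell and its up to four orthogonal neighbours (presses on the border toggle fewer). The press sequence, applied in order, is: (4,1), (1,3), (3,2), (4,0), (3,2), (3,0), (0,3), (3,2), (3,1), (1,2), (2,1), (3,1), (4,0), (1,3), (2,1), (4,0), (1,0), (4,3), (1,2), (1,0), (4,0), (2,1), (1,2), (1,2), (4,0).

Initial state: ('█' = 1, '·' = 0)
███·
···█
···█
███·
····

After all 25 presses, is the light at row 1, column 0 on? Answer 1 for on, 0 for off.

0

gen 0: ███·
···█
···█
███·
····
gen 1: ███·
···█
···█
█·█·
███·
gen 2: ████
··█·
····
█·█·
███·
gen 3: ████
··█·
··█·
██·█
██··
gen 4: ████
··█·
··█·
·█·█
····
gen 5: ████
··█·
····
··█·
··█·
gen 6: ████
··█·
█···
███·
█·█·
gen 7: ██··
··██
█···
███·
█·█·
gen 8: ██··
··██
█·█·
█··█
█···
gen 9: ██··
··██
███·
·███
██··
gen 10: ███·
·█··
██··
·███
██··
gen 11: ███·
····
··█·
··██
██··
gen 12: ███·
····
·██·
██·█
█···
gen 13: ███·
····
·██·
·█·█
·█··
gen 14: ████
··██
·███
·█·█
·█··
gen 15: ████
·███
█··█
···█
·█··
gen 16: ████
·███
█··█
█··█
█···
gen 17: ·███
█·██
···█
█··█
█···
gen 18: ·███
█·██
···█
█···
█·██
gen 19: ·█·█
██··
··██
█···
█·██
gen 20: ██·█
····
█·██
█···
█·██
gen 21: ██·█
····
█·██
····
·███
gen 22: ██·█
·█··
·█·█
·█··
·███
gen 23: ████
··██
·███
·█··
·███
gen 24: ██·█
·█··
·█·█
·█··
·███
gen 25: ██·█
·█··
·█·█
██··
█·██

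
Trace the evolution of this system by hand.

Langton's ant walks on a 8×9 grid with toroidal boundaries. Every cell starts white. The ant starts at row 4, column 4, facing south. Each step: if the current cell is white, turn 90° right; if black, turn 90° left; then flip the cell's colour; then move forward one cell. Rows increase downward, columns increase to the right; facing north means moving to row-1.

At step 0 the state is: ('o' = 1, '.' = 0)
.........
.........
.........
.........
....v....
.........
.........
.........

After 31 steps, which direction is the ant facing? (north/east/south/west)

0) .........
.........
.........
.........
....v....
.........
.........
.........
1) .........
.........
.........
.........
...<o....
.........
.........
.........
2) .........
.........
.........
...^.....
...oo....
.........
.........
.........
3) .........
.........
.........
...o>....
...oo....
.........
.........
.........
4) .........
.........
.........
...oo....
...ov....
.........
.........
.........
5) .........
.........
.........
...oo....
...o.>...
.........
.........
.........
6) .........
.........
.........
...oo....
...o.o...
.....v...
.........
.........
7) .........
.........
.........
...oo....
...o.o...
....<o...
.........
.........
8) .........
.........
.........
...oo....
...o^o...
....oo...
.........
.........
9) .........
.........
.........
...oo....
...oo>...
....oo...
.........
.........
10) .........
.........
.........
...oo^...
...oo....
....oo...
.........
.........
11) .........
.........
.........
...ooo>..
...oo....
....oo...
.........
.........
12) .........
.........
.........
...oooo..
...oo.v..
....oo...
.........
.........
13) .........
.........
.........
...oooo..
...oo<o..
....oo...
.........
.........
14) .........
.........
.........
...oo^o..
...oooo..
....oo...
.........
.........
15) .........
.........
.........
...o<.o..
...oooo..
....oo...
.........
.........
16) .........
.........
.........
...o..o..
...ovoo..
....oo...
.........
.........
17) .........
.........
.........
...o..o..
...o.>o..
....oo...
.........
.........
18) .........
.........
.........
...o.^o..
...o..o..
....oo...
.........
.........
19) .........
.........
.........
...o.o>..
...o..o..
....oo...
.........
.........
20) .........
.........
......^..
...o.o...
...o..o..
....oo...
.........
.........
21) .........
.........
......o>.
...o.o...
...o..o..
....oo...
.........
.........
22) .........
.........
......oo.
...o.o.v.
...o..o..
....oo...
.........
.........
23) .........
.........
......oo.
...o.o<o.
...o..o..
....oo...
.........
.........
24) .........
.........
......^o.
...o.ooo.
...o..o..
....oo...
.........
.........
25) .........
.........
.....<.o.
...o.ooo.
...o..o..
....oo...
.........
.........
26) .........
.....^...
.....o.o.
...o.ooo.
...o..o..
....oo...
.........
.........
27) .........
.....o>..
.....o.o.
...o.ooo.
...o..o..
....oo...
.........
.........
28) .........
.....oo..
.....ovo.
...o.ooo.
...o..o..
....oo...
.........
.........
29) .........
.....oo..
.....<oo.
...o.ooo.
...o..o..
....oo...
.........
.........
30) .........
.....oo..
......oo.
...o.voo.
...o..o..
....oo...
.........
.........
31) .........
.....oo..
......oo.
...o..>o.
...o..o..
....oo...
.........
.........

east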